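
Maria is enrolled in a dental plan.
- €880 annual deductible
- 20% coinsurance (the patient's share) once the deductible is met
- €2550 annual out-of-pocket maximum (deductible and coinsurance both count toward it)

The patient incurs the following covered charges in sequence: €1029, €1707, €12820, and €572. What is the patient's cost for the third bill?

#1 (€1029): €880 to deductible, leaving €149; 20% of €149 = €29.80. Patient pays €909.80; OOP now €909.80.
#2 (€1707): deductible met; 20% of €1707 = €341.40. Cost to patient: €341.40. OOP to date €1251.20.
#3 (€12820): deductible met; 20% of €12820 = €2564. OOP would hit €3815.20 > €2550, so the cap limits the patient to €2550 − €1251.20 = €1298.80.

€1298.80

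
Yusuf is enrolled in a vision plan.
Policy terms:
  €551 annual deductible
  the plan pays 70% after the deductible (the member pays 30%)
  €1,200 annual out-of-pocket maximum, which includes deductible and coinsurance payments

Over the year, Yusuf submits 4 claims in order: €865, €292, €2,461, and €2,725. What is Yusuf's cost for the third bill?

€467.20

Claim 1 (€865): deductible takes €551, €314 remains; coinsurance €314 × 30% = €94.20. Member pays €645.20; OOP now €645.20.
Claim 2 (€292): deductible met; 30% of €292 = €87.60. Member owes €87.60 (running OOP €732.80).
Claim 3 (€2,461): deductible met; 30% of €2,461 = €738.30. That would push OOP to €1,471.10, over the €1,200 cap, so member pays €1,200 − €732.80 = €467.20.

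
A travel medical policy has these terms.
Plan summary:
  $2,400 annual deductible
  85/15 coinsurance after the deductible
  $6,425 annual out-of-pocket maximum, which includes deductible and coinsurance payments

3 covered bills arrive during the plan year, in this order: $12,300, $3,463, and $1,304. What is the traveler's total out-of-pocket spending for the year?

Claim 1 ($12,300): deductible takes $2,400, $9,900 remains; traveler's 15% is $1,485. Cost to traveler: $3,885. OOP to date $3,885.
Claim 2 ($3,463): deductible already satisfied, so traveler's share is 15% × $3,463 = $519.45. Traveler pays $519.45; OOP now $4,404.45.
Claim 3 ($1,304): deductible met; 15% of $1,304 = $195.60. Traveler pays $195.60; OOP now $4,600.05.
Total paid by the traveler: $3,885 + $519.45 + $195.60 = $4,600.05.

$4,600.05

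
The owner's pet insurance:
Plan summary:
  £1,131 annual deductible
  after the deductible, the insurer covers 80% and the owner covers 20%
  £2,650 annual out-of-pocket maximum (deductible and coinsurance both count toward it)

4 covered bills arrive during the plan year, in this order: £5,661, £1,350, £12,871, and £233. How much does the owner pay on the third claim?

Bill 1, £5,661: deductible takes £1,131, £4,530 remains; owner's 20% is £906. Owner pays £2,037; OOP now £2,037.
Bill 2, £1,350: deductible met; 20% of £1,350 = £270. Owner pays £270; OOP now £2,307.
Bill 3, £12,871: deductible met; 20% of £12,871 = £2,574.20. That would push OOP to £4,881.20, over the £2,650 cap, so owner pays £2,650 − £2,307 = £343.

£343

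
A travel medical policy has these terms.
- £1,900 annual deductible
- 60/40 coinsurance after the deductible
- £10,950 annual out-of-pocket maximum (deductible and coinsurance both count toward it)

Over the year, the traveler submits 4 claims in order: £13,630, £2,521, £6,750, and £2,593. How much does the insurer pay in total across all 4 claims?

#1 (£13,630): £1,900 to deductible, leaving £11,730; traveler's 40% is £4,692. Traveler pays £6,592; OOP now £6,592. Insurer: £13,630 − £6,592 = £7,038.
#2 (£2,521): 40% coinsurance on £2,521 = £1,008.40. Traveler owes £1,008.40 (running OOP £7,600.40). Insurer: £2,521 − £1,008.40 = £1,512.60.
#3 (£6,750): 40% coinsurance on £6,750 = £2,700. Traveler owes £2,700 (running OOP £10,300.40). Plan pays £6,750 − £2,700 = £4,050.
#4 (£2,593): deductible met; 40% of £2,593 = £1,037.20. Adding that to £10,300.40 gives £11,337.60, past the £10,950 cap; traveler pays only £10,950 − £10,300.40 = £649.60. Insurer: £2,593 − £649.60 = £1,943.40.
Insurer total: £7,038 + £1,512.60 + £4,050 + £1,943.40 = £14,544.

£14,544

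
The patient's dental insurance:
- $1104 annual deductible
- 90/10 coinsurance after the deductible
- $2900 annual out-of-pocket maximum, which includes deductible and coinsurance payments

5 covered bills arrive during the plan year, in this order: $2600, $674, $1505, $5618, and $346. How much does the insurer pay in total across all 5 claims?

Bill 1, $2600: deductible takes $1104, $1496 remains; patient's 10% is $149.60. Patient owes $1253.60 (running OOP $1253.60). Insurer: $2600 − $1253.60 = $1346.40.
Bill 2, $674: 10% coinsurance on $674 = $67.40. Patient owes $67.40 (running OOP $1321). Plan pays $674 − $67.40 = $606.60.
Bill 3, $1505: deductible met; 10% of $1505 = $150.50. Patient owes $150.50 (running OOP $1471.50). Insurer: $1505 − $150.50 = $1354.50.
Bill 4, $5618: deductible already satisfied, so patient's share is 10% × $5618 = $561.80. Cost to patient: $561.80. OOP to date $2033.30. Insurer: $5618 − $561.80 = $5056.20.
Bill 5, $346: deductible met; 10% of $346 = $34.60. Patient owes $34.60 (running OOP $2067.90). Plan pays $346 − $34.60 = $311.40.
Insurer total: $1346.40 + $606.60 + $1354.50 + $5056.20 + $311.40 = $8675.10.

$8675.10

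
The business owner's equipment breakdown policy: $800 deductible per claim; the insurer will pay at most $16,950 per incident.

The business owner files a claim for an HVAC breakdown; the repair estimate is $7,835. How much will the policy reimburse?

Subtract the deductible: $7,835 − $800 = $7,035.
$7,035 ≤ $16,950, so the limit doesn't bind; insurer pays $7,035.

$7,035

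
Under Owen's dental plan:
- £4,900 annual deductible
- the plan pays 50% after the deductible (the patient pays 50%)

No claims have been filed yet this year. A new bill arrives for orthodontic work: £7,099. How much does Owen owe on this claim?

£5,999.50

Deductible not yet touched, so the first £4,900 of the bill goes to the deductible.
The remaining £2,199 (= £7,099 − £4,900) moves to coinsurance.
Patient's 50% share of £2,199 is £1,099.50.
That puts the patient's cost at £4,900 + £1,099.50 = £5,999.50.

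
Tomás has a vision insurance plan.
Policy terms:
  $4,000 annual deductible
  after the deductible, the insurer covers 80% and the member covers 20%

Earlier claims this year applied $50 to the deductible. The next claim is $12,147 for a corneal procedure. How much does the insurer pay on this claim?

$6,557.60

Deductible still to meet: $4,000 − $50 = $3,950.
The remaining $8,197 (= $12,147 − $3,950) moves to coinsurance.
20% of $8,197 = $1,639.40 falls to the member.
That puts the member's cost at $3,950 + $1,639.40 = $5,589.40.
The insurer covers the remainder: $12,147 − $5,589.40 = $6,557.60.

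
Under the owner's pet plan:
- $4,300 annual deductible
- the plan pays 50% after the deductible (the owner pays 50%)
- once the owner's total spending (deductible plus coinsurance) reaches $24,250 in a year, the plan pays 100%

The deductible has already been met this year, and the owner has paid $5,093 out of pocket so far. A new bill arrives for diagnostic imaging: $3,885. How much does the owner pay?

The deductible is already satisfied, so the full bill goes to coinsurance.
Owner's 50% share of $3,885 is $1,942.50.
Cumulative spending $5,093 + $1,942.50 = $7,035.50 stays under the $24,250 maximum.

$1,942.50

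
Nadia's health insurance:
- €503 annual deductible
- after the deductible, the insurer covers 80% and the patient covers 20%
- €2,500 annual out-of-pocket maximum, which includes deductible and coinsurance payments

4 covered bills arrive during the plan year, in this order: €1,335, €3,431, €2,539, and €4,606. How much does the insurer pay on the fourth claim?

€3,969.40

Bill 1, €1,335: deductible takes €503, €832 remains; patient's 20% is €166.40. Patient owes €669.40 (running OOP €669.40). Plan pays €1,335 − €669.40 = €665.60.
Bill 2, €3,431: 20% coinsurance on €3,431 = €686.20. Patient owes €686.20 (running OOP €1,355.60). Plan pays €3,431 − €686.20 = €2,744.80.
Bill 3, €2,539: 20% coinsurance on €2,539 = €507.80. Patient owes €507.80 (running OOP €1,863.40). Plan pays €2,539 − €507.80 = €2,031.20.
Bill 4, €4,606: deductible met; 20% of €4,606 = €921.20. That would push OOP to €2,784.60, over the €2,500 cap, so patient pays €2,500 − €1,863.40 = €636.60. Insurer: €4,606 − €636.60 = €3,969.40.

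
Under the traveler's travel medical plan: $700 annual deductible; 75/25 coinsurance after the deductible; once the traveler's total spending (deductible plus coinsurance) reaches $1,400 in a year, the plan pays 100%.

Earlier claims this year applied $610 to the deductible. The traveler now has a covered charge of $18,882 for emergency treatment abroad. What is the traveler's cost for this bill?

Remaining deductible: $700 − $610 = $90.
That leaves $18,882 − $90 = $18,792 for coinsurance.
Traveler's 25% share of $18,792 is $4,698.
So the traveler owes $90 + $4,698 = $4,788 before any cap.
Adding $4,788 to the $610 already spent would give $5,398, which exceeds the $1,400 cap; the traveler pays just $1,400 − $610 = $790.

$790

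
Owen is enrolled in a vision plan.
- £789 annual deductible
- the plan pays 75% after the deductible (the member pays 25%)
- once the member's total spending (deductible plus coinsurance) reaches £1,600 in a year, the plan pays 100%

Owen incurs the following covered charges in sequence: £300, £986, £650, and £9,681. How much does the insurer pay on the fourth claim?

Claim 1 (£300): fully absorbed by the deductible. Member pays £300; OOP now £300. Plan pays £300 − £300 = £0.
Claim 2 (£986): deductible takes £489, £497 remains; member's 25% is £124.25. Member owes £613.25 (running OOP £913.25). Insurer: £986 − £613.25 = £372.75.
Claim 3 (£650): deductible met; 25% of £650 = £162.50. Member owes £162.50 (running OOP £1,075.75). Insurer: £650 − £162.50 = £487.50.
Claim 4 (£9,681): 25% coinsurance on £9,681 = £2,420.25. Adding that to £1,075.75 gives £3,496, past the £1,600 cap; member pays only £1,600 − £1,075.75 = £524.25. Insurer: £9,681 − £524.25 = £9,156.75.

£9,156.75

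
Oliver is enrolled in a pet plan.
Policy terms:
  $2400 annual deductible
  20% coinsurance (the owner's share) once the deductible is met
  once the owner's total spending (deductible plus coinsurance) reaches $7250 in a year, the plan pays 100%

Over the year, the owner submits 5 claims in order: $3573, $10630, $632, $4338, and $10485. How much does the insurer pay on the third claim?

#1 ($3573): deductible takes $2400, $1173 remains; owner's 20% is $234.60. Cost to owner: $2634.60. OOP to date $2634.60. Insurer: $3573 − $2634.60 = $938.40.
#2 ($10630): deductible already satisfied, so owner's share is 20% × $10630 = $2126. Owner pays $2126; OOP now $4760.60. Plan pays $10630 − $2126 = $8504.
#3 ($632): deductible already satisfied, so owner's share is 20% × $632 = $126.40. Cost to owner: $126.40. OOP to date $4887. Plan pays $632 − $126.40 = $505.60.

$505.60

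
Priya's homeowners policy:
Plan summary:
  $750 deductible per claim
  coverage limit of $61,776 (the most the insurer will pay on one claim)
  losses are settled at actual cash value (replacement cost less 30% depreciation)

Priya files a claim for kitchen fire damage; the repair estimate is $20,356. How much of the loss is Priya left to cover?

At 30% depreciation, ACV = $20,356 − $6,106.80 = $14,249.20.
After the deductible, $14,249.20 − $750 = $13,499.20 remains.
$13,499.20 ≤ $61,776, so the limit doesn't bind; insurer pays $13,499.20.
Out of pocket: $20,356 − $13,499.20 = $6,856.80.

$6,856.80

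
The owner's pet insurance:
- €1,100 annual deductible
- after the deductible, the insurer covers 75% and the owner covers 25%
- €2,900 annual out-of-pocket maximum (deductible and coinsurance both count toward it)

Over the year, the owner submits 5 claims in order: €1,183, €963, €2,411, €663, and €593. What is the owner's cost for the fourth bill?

€165.75

Claim 1 (€1,183): deductible takes €1,100, €83 remains; coinsurance €83 × 25% = €20.75. Owner pays €1,120.75; OOP now €1,120.75.
Claim 2 (€963): deductible already satisfied, so owner's share is 25% × €963 = €240.75. Owner owes €240.75 (running OOP €1,361.50).
Claim 3 (€2,411): 25% coinsurance on €2,411 = €602.75. Cost to owner: €602.75. OOP to date €1,964.25.
Claim 4 (€663): 25% coinsurance on €663 = €165.75. Owner pays €165.75; OOP now €2,130.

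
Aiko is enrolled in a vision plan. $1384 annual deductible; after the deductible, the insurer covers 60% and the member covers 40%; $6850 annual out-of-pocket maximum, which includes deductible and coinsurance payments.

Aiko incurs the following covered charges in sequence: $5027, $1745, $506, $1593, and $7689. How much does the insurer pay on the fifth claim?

Bill 1, $5027: $1384 to deductible, leaving $3643; coinsurance $3643 × 40% = $1457.20. Member pays $2841.20; OOP now $2841.20. Plan pays $5027 − $2841.20 = $2185.80.
Bill 2, $1745: deductible met; 40% of $1745 = $698. Cost to member: $698. OOP to date $3539.20. Plan pays $1745 − $698 = $1047.
Bill 3, $506: deductible already satisfied, so member's share is 40% × $506 = $202.40. Member owes $202.40 (running OOP $3741.60). Plan pays $506 − $202.40 = $303.60.
Bill 4, $1593: deductible met; 40% of $1593 = $637.20. Member owes $637.20 (running OOP $4378.80). Plan pays $1593 − $637.20 = $955.80.
Bill 5, $7689: deductible met; 40% of $7689 = $3075.60. Adding that to $4378.80 gives $7454.40, past the $6850 cap; member pays only $6850 − $4378.80 = $2471.20. Plan pays $7689 − $2471.20 = $5217.80.

$5217.80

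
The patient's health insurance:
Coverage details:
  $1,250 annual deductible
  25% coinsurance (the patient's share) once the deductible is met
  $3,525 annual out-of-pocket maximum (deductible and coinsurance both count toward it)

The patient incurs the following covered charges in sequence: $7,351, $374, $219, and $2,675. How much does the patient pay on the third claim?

Claim 1 ($7,351): $1,250 finishes the deductible; $6,101 goes to coinsurance; patient's 25% is $1,525.25. Patient pays $2,775.25; OOP now $2,775.25.
Claim 2 ($374): deductible already satisfied, so patient's share is 25% × $374 = $93.50. Patient pays $93.50; OOP now $2,868.75.
Claim 3 ($219): 25% coinsurance on $219 = $54.75. Patient pays $54.75; OOP now $2,923.50.

$54.75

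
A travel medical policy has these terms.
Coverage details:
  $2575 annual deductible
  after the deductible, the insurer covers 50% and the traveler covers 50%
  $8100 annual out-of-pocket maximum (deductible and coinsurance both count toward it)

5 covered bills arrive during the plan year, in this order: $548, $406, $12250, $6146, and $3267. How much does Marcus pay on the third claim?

$6935.50

Claim 1 — $548: all of it applies to the deductible. Cost to traveler: $548. OOP to date $548.
Claim 2 — $406: all of it applies to the deductible. Traveler owes $406 (running OOP $954).
Claim 3 — $12250: $1621 finishes the deductible; $10629 goes to coinsurance; coinsurance $10629 × 50% = $5314.50. Cost to traveler: $6935.50. OOP to date $7889.50.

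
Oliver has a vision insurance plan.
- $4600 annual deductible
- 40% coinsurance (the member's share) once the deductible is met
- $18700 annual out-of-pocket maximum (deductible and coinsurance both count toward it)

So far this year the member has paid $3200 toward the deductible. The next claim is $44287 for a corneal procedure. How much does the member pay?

Deductible still to meet: $4600 − $3200 = $1400.
After the $1400 deductible portion, $44287 − $1400 = $42887 is subject to coinsurance.
40% of $42887 = $17154.80 falls to the member.
That puts the member's cost at $1400 + $17154.80 = $18554.80 before any cap.
Adding $18554.80 to the $3200 already spent would give $21754.80, which exceeds the $18700 cap; the member pays just $18700 − $3200 = $15500.

$15500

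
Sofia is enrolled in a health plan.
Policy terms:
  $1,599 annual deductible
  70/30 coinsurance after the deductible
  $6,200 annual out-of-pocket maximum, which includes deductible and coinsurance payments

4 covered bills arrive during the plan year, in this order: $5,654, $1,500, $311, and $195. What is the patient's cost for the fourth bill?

Bill 1, $5,654: $1,599 finishes the deductible; $4,055 goes to coinsurance; 30% of $4,055 = $1,216.50. Cost to patient: $2,815.50. OOP to date $2,815.50.
Bill 2, $1,500: deductible met; 30% of $1,500 = $450. Patient owes $450 (running OOP $3,265.50).
Bill 3, $311: 30% coinsurance on $311 = $93.30. Cost to patient: $93.30. OOP to date $3,358.80.
Bill 4, $195: 30% coinsurance on $195 = $58.50. Patient owes $58.50 (running OOP $3,417.30).

$58.50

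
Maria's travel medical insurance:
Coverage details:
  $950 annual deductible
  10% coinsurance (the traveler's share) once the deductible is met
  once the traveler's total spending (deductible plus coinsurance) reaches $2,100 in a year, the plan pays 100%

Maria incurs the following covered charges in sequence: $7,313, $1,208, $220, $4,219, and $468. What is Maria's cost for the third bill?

Claim 1 ($7,313): $950 finishes the deductible; $6,363 goes to coinsurance; 10% of $6,363 = $636.30. Cost to traveler: $1,586.30. OOP to date $1,586.30.
Claim 2 ($1,208): deductible met; 10% of $1,208 = $120.80. Cost to traveler: $120.80. OOP to date $1,707.10.
Claim 3 ($220): deductible met; 10% of $220 = $22. Traveler pays $22; OOP now $1,729.10.

$22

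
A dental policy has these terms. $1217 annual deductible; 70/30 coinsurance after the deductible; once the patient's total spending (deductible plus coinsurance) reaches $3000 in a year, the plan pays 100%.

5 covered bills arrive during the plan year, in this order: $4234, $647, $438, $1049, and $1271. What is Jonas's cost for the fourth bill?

$314.70

Claim 1 ($4234): $1217 to deductible, leaving $3017; coinsurance $3017 × 30% = $905.10. Cost to patient: $2122.10. OOP to date $2122.10.
Claim 2 ($647): deductible already satisfied, so patient's share is 30% × $647 = $194.10. Patient pays $194.10; OOP now $2316.20.
Claim 3 ($438): deductible met; 30% of $438 = $131.40. Patient owes $131.40 (running OOP $2447.60).
Claim 4 ($1049): 30% coinsurance on $1049 = $314.70. Cost to patient: $314.70. OOP to date $2762.30.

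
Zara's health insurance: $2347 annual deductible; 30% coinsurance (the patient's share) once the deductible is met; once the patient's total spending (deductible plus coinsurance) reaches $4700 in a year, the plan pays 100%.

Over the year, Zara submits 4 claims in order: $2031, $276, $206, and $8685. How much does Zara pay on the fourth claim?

Claim 1 ($2031): fully absorbed by the deductible. Cost to patient: $2031. OOP to date $2031.
Claim 2 ($276): fully absorbed by the deductible. Patient owes $276 (running OOP $2307).
Claim 3 ($206): deductible takes $40, $166 remains; 30% of $166 = $49.80. Patient owes $89.80 (running OOP $2396.80).
Claim 4 ($8685): 30% coinsurance on $8685 = $2605.50. OOP would hit $5002.30 > $4700, so the cap limits the patient to $4700 − $2396.80 = $2303.20.

$2303.20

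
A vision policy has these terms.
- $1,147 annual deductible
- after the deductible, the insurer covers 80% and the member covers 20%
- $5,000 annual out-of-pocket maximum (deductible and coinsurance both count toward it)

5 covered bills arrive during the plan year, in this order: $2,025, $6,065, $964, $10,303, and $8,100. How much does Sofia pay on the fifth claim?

#1 ($2,025): $1,147 to deductible, leaving $878; 20% of $878 = $175.60. Cost to member: $1,322.60. OOP to date $1,322.60.
#2 ($6,065): deductible met; 20% of $6,065 = $1,213. Member owes $1,213 (running OOP $2,535.60).
#3 ($964): deductible met; 20% of $964 = $192.80. Member owes $192.80 (running OOP $2,728.40).
#4 ($10,303): deductible met; 20% of $10,303 = $2,060.60. Cost to member: $2,060.60. OOP to date $4,789.
#5 ($8,100): deductible already satisfied, so member's share is 20% × $8,100 = $1,620. OOP would hit $6,409 > $5,000, so the cap limits the member to $5,000 − $4,789 = $211.

$211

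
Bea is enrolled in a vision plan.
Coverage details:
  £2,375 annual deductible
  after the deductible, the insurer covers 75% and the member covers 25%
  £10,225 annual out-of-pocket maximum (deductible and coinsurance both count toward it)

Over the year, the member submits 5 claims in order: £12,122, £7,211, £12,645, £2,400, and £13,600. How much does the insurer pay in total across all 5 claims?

Claim 1 (£12,122): £2,375 finishes the deductible; £9,747 goes to coinsurance; coinsurance £9,747 × 25% = £2,436.75. Member owes £4,811.75 (running OOP £4,811.75). Plan pays £12,122 − £4,811.75 = £7,310.25.
Claim 2 (£7,211): deductible met; 25% of £7,211 = £1,802.75. Cost to member: £1,802.75. OOP to date £6,614.50. Plan pays £7,211 − £1,802.75 = £5,408.25.
Claim 3 (£12,645): deductible already satisfied, so member's share is 25% × £12,645 = £3,161.25. Member owes £3,161.25 (running OOP £9,775.75). Plan pays £12,645 − £3,161.25 = £9,483.75.
Claim 4 (£2,400): deductible already satisfied, so member's share is 25% × £2,400 = £600. Adding that to £9,775.75 gives £10,375.75, past the £10,225 cap; member pays only £10,225 − £9,775.75 = £449.25. Plan pays £2,400 − £449.25 = £1,950.75.
Claim 5 (£13,600): deductible already satisfied, so member's share is 25% × £13,600 = £3,400. That would push OOP to £13,625, over the £10,225 cap, so member pays £10,225 − £10,225 = £0. Insurer: £13,600 − £0 = £13,600.
Insurer total: £7,310.25 + £5,408.25 + £9,483.75 + £1,950.75 + £13,600 = £37,753.

£37,753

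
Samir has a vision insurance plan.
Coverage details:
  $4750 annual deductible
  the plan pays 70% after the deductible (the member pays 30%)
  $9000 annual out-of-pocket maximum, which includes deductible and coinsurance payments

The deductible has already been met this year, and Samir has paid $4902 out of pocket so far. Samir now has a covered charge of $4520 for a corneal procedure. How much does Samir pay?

With the deductible met, the entire $4520 is subject to coinsurance.
Member's 30% share of $4520 is $1356.
Total out-of-pocket so far would be $4902 + $1356 = $6258, below the $9000 cap — no reduction.

$1356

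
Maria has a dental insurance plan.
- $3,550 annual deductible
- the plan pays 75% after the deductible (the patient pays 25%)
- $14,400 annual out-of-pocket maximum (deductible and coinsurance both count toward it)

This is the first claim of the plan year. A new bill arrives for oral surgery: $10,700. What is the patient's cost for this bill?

The full $3,550 deductible is still open; $3,550 of this bill applies to it.
That leaves $10,700 − $3,550 = $7,150 for coinsurance.
Patient's 25% share of $7,150 is $1,787.50.
Patient responsibility before any cap: $3,550 + $1,787.50 = $5,337.50.
Cumulative spending $0 + $5,337.50 = $5,337.50 stays under the $14,400 maximum.

$5,337.50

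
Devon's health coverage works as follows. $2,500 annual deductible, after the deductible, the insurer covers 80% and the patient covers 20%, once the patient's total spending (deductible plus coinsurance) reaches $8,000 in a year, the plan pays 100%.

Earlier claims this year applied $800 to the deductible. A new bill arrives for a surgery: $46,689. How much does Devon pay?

$7,200

Deductible still to meet: $2,500 − $800 = $1,700.
After the $1,700 deductible portion, $46,689 − $1,700 = $44,989 is subject to coinsurance.
20% of $44,989 = $8,997.80 falls to the patient.
Patient responsibility before any cap: $1,700 + $8,997.80 = $10,697.80.
Year-to-date out-of-pocket would reach $800 + $10,697.80 = $11,497.80, above the $8,000 maximum, so the patient pays only $8,000 − $800 = $7,200.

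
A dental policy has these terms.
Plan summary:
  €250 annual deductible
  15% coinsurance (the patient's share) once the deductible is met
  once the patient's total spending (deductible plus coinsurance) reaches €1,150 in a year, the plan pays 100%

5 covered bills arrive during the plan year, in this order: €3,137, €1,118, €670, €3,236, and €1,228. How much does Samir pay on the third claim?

Claim 1 (€3,137): deductible takes €250, €2,887 remains; patient's 15% is €433.05. Patient pays €683.05; OOP now €683.05.
Claim 2 (€1,118): deductible met; 15% of €1,118 = €167.70. Patient pays €167.70; OOP now €850.75.
Claim 3 (€670): deductible met; 15% of €670 = €100.50. Cost to patient: €100.50. OOP to date €951.25.

€100.50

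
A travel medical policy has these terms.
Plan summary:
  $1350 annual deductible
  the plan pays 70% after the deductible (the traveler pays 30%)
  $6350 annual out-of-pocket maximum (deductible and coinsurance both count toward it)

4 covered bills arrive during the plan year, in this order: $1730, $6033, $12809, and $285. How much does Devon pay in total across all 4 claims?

$6350

Claim 1 ($1730): deductible takes $1350, $380 remains; 30% of $380 = $114. Traveler pays $1464; OOP now $1464.
Claim 2 ($6033): 30% coinsurance on $6033 = $1809.90. Traveler owes $1809.90 (running OOP $3273.90).
Claim 3 ($12809): deductible already satisfied, so traveler's share is 30% × $12809 = $3842.70. OOP would hit $7116.60 > $6350, so the cap limits the traveler to $6350 − $3273.90 = $3076.10.
Claim 4 ($285): deductible met; 30% of $285 = $85.50. Adding that to $6350 gives $6435.50, past the $6350 cap; traveler pays only $6350 − $6350 = $0.
Summing the traveler's payments: $1464 + $1809.90 + $3076.10 + $0 = $6350.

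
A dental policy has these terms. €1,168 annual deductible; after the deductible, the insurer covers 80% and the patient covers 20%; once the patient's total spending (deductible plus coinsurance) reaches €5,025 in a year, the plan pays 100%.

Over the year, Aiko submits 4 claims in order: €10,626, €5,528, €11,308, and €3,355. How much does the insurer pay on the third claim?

€10,448.20

Bill 1, €10,626: €1,168 finishes the deductible; €9,458 goes to coinsurance; patient's 20% is €1,891.60. Cost to patient: €3,059.60. OOP to date €3,059.60. Plan pays €10,626 − €3,059.60 = €7,566.40.
Bill 2, €5,528: 20% coinsurance on €5,528 = €1,105.60. Cost to patient: €1,105.60. OOP to date €4,165.20. Plan pays €5,528 − €1,105.60 = €4,422.40.
Bill 3, €11,308: 20% coinsurance on €11,308 = €2,261.60. OOP would hit €6,426.80 > €5,025, so the cap limits the patient to €5,025 − €4,165.20 = €859.80. Insurer: €11,308 − €859.80 = €10,448.20.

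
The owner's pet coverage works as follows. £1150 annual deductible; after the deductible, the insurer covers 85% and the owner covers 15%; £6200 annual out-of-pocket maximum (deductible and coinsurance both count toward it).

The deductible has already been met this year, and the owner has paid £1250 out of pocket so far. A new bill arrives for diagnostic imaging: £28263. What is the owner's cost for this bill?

£4239.45

With the deductible met, the entire £28263 is subject to coinsurance.
Owner's 15% share of £28263 is £4239.45.
Cumulative spending £1250 + £4239.45 = £5489.45 stays under the £6200 maximum.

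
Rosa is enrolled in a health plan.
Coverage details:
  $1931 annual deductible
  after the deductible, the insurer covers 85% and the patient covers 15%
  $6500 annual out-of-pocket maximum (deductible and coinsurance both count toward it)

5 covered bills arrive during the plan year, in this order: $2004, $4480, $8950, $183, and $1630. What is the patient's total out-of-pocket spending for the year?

$4228.40

Claim 1 ($2004): $1931 to deductible, leaving $73; 15% of $73 = $10.95. Cost to patient: $1941.95. OOP to date $1941.95.
Claim 2 ($4480): deductible already satisfied, so patient's share is 15% × $4480 = $672. Patient owes $672 (running OOP $2613.95).
Claim 3 ($8950): 15% coinsurance on $8950 = $1342.50. Cost to patient: $1342.50. OOP to date $3956.45.
Claim 4 ($183): deductible met; 15% of $183 = $27.45. Cost to patient: $27.45. OOP to date $3983.90.
Claim 5 ($1630): 15% coinsurance on $1630 = $244.50. Patient pays $244.50; OOP now $4228.40.
Summing the patient's payments: $1941.95 + $672 + $1342.50 + $27.45 + $244.50 = $4228.40.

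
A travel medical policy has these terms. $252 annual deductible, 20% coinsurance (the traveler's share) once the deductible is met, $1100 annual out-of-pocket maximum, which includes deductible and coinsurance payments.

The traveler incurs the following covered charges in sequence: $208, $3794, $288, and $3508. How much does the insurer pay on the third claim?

$230.40

#1 ($208): all of it applies to the deductible. Traveler pays $208; OOP now $208. Insurer: $208 − $208 = $0.
#2 ($3794): deductible takes $44, $3750 remains; traveler's 20% is $750. Traveler owes $794 (running OOP $1002). Plan pays $3794 − $794 = $3000.
#3 ($288): deductible met; 20% of $288 = $57.60. Traveler owes $57.60 (running OOP $1059.60). Plan pays $288 − $57.60 = $230.40.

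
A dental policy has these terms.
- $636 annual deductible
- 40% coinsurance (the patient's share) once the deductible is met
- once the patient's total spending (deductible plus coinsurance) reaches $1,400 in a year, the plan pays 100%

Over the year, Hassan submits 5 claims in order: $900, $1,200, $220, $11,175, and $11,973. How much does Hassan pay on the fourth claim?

$90.40

Claim 1 ($900): deductible takes $636, $264 remains; 40% of $264 = $105.60. Cost to patient: $741.60. OOP to date $741.60.
Claim 2 ($1,200): deductible already satisfied, so patient's share is 40% × $1,200 = $480. Cost to patient: $480. OOP to date $1,221.60.
Claim 3 ($220): deductible met; 40% of $220 = $88. Patient pays $88; OOP now $1,309.60.
Claim 4 ($11,175): deductible already satisfied, so patient's share is 40% × $11,175 = $4,470. That would push OOP to $5,779.60, over the $1,400 cap, so patient pays $1,400 − $1,309.60 = $90.40.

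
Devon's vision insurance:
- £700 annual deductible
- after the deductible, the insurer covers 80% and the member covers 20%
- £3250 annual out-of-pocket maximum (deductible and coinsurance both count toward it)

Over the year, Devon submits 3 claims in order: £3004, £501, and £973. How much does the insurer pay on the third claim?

Claim 1 (£3004): £700 to deductible, leaving £2304; coinsurance £2304 × 20% = £460.80. Member owes £1160.80 (running OOP £1160.80). Insurer: £3004 − £1160.80 = £1843.20.
Claim 2 (£501): deductible met; 20% of £501 = £100.20. Member owes £100.20 (running OOP £1261). Insurer: £501 − £100.20 = £400.80.
Claim 3 (£973): 20% coinsurance on £973 = £194.60. Member pays £194.60; OOP now £1455.60. Plan pays £973 − £194.60 = £778.40.

£778.40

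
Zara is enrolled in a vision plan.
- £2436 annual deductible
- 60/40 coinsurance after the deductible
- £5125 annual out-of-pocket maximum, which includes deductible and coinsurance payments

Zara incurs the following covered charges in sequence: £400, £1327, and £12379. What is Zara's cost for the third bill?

Claim 1 — £400: all of it applies to the deductible. Member pays £400; OOP now £400.
Claim 2 — £1327: entire amount goes to the deductible. Cost to member: £1327. OOP to date £1727.
Claim 3 — £12379: £709 finishes the deductible; £11670 goes to coinsurance; 40% of £11670 = £4668. Together that's £709 + £4668 = £5377. That would push OOP to £7104, over the £5125 cap, so member pays £5125 − £1727 = £3398.

£3398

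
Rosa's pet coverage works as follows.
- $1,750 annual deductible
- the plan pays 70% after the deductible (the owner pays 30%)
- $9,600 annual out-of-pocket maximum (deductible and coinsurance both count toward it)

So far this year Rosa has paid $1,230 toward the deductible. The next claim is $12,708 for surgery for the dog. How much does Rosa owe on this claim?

Remaining deductible: $1,750 − $1,230 = $520.
The remaining $12,188 (= $12,708 − $520) moves to coinsurance.
Owner's 30% share of $12,188 is $3,656.40.
So the owner owes $520 + $3,656.40 = $4,176.40 before any cap.
Year-to-date out-of-pocket becomes $1,230 + $4,176.40 = $5,406.40, still under the $9,600 maximum, so no cap applies.

$4,176.40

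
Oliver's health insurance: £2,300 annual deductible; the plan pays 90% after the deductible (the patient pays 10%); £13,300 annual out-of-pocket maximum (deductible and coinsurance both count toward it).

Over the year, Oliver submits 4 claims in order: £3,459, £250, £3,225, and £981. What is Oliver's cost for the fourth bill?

Claim 1 (£3,459): £2,300 finishes the deductible; £1,159 goes to coinsurance; patient's 10% is £115.90. Patient owes £2,415.90 (running OOP £2,415.90).
Claim 2 (£250): deductible already satisfied, so patient's share is 10% × £250 = £25. Cost to patient: £25. OOP to date £2,440.90.
Claim 3 (£3,225): deductible already satisfied, so patient's share is 10% × £3,225 = £322.50. Cost to patient: £322.50. OOP to date £2,763.40.
Claim 4 (£981): deductible met; 10% of £981 = £98.10. Patient owes £98.10 (running OOP £2,861.50).

£98.10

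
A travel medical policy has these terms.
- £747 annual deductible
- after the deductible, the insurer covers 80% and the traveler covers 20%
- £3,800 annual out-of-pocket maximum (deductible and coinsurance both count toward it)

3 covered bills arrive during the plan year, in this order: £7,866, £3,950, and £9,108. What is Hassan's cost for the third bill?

£839.20

Bill 1, £7,866: £747 to deductible, leaving £7,119; traveler's 20% is £1,423.80. Traveler owes £2,170.80 (running OOP £2,170.80).
Bill 2, £3,950: deductible met; 20% of £3,950 = £790. Cost to traveler: £790. OOP to date £2,960.80.
Bill 3, £9,108: deductible met; 20% of £9,108 = £1,821.60. Adding that to £2,960.80 gives £4,782.40, past the £3,800 cap; traveler pays only £3,800 − £2,960.80 = £839.20.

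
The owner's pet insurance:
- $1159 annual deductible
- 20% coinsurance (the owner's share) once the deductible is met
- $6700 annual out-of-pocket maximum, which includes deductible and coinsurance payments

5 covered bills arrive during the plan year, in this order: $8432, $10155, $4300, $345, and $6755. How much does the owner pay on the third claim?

$860

Claim 1 ($8432): $1159 finishes the deductible; $7273 goes to coinsurance; coinsurance $7273 × 20% = $1454.60. Cost to owner: $2613.60. OOP to date $2613.60.
Claim 2 ($10155): 20% coinsurance on $10155 = $2031. Owner pays $2031; OOP now $4644.60.
Claim 3 ($4300): deductible already satisfied, so owner's share is 20% × $4300 = $860. Owner pays $860; OOP now $5504.60.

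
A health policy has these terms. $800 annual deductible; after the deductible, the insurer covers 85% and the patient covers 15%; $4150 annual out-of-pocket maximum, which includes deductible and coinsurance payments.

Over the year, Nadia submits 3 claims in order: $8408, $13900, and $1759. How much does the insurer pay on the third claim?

#1 ($8408): $800 to deductible, leaving $7608; 15% of $7608 = $1141.20. Cost to patient: $1941.20. OOP to date $1941.20. Plan pays $8408 − $1941.20 = $6466.80.
#2 ($13900): 15% coinsurance on $13900 = $2085. Patient owes $2085 (running OOP $4026.20). Insurer: $13900 − $2085 = $11815.
#3 ($1759): deductible met; 15% of $1759 = $263.85. That would push OOP to $4290.05, over the $4150 cap, so patient pays $4150 − $4026.20 = $123.80. Plan pays $1759 − $123.80 = $1635.20.

$1635.20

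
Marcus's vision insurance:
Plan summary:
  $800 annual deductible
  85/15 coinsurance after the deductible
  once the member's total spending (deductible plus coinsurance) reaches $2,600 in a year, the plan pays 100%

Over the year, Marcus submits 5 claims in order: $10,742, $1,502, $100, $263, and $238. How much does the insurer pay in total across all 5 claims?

$10,245

#1 ($10,742): $800 to deductible, leaving $9,942; member's 15% is $1,491.30. Member owes $2,291.30 (running OOP $2,291.30). Insurer: $10,742 − $2,291.30 = $8,450.70.
#2 ($1,502): 15% coinsurance on $1,502 = $225.30. Cost to member: $225.30. OOP to date $2,516.60. Insurer: $1,502 − $225.30 = $1,276.70.
#3 ($100): 15% coinsurance on $100 = $15. Member pays $15; OOP now $2,531.60. Insurer: $100 − $15 = $85.
#4 ($263): deductible already satisfied, so member's share is 15% × $263 = $39.45. Member pays $39.45; OOP now $2,571.05. Insurer: $263 − $39.45 = $223.55.
#5 ($238): deductible met; 15% of $238 = $35.70. That would push OOP to $2,606.75, over the $2,600 cap, so member pays $2,600 − $2,571.05 = $28.95. Plan pays $238 − $28.95 = $209.05.
Insurer total: $8,450.70 + $1,276.70 + $85 + $223.55 + $209.05 = $10,245.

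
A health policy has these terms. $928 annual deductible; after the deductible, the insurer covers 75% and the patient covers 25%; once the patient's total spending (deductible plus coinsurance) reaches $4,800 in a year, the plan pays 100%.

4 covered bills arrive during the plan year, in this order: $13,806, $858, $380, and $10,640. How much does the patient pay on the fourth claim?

$343

#1 ($13,806): deductible takes $928, $12,878 remains; coinsurance $12,878 × 25% = $3,219.50. Patient pays $4,147.50; OOP now $4,147.50.
#2 ($858): deductible met; 25% of $858 = $214.50. Cost to patient: $214.50. OOP to date $4,362.
#3 ($380): deductible met; 25% of $380 = $95. Patient owes $95 (running OOP $4,457).
#4 ($10,640): deductible already satisfied, so patient's share is 25% × $10,640 = $2,660. OOP would hit $7,117 > $4,800, so the cap limits the patient to $4,800 − $4,457 = $343.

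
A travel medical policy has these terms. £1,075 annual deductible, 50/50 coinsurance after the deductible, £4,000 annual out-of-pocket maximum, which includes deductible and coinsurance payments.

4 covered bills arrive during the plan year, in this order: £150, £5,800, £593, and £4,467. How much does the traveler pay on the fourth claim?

#1 (£150): fully absorbed by the deductible. Cost to traveler: £150. OOP to date £150.
#2 (£5,800): £925 to deductible, leaving £4,875; coinsurance £4,875 × 50% = £2,437.50. Traveler owes £3,362.50 (running OOP £3,512.50).
#3 (£593): deductible already satisfied, so traveler's share is 50% × £593 = £296.50. Traveler pays £296.50; OOP now £3,809.
#4 (£4,467): deductible already satisfied, so traveler's share is 50% × £4,467 = £2,233.50. OOP would hit £6,042.50 > £4,000, so the cap limits the traveler to £4,000 − £3,809 = £191.

£191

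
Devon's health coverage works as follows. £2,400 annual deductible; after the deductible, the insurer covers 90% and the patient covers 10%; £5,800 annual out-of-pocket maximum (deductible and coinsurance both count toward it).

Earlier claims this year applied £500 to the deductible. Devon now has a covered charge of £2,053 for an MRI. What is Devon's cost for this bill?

£500 of the £2,400 deductible is already met, leaving £1,900.
After the £1,900 deductible portion, £2,053 − £1,900 = £153 is subject to coinsurance.
Coinsurance: £153 × 10% = £15.30.
So the patient owes £1,900 + £15.30 = £1,915.30 before any cap.
Cumulative spending £500 + £1,915.30 = £2,415.30 stays under the £5,800 maximum.

£1,915.30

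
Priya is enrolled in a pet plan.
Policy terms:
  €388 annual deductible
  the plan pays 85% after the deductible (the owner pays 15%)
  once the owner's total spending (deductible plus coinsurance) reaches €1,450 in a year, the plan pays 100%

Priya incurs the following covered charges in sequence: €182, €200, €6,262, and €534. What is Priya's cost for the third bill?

€944.40

Claim 1 — €182: all of it applies to the deductible. Owner pays €182; OOP now €182.
Claim 2 — €200: fully absorbed by the deductible. Owner owes €200 (running OOP €382).
Claim 3 — €6,262: €6 to deductible, leaving €6,256; 15% of €6,256 = €938.40. Owner pays €944.40; OOP now €1,326.40.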